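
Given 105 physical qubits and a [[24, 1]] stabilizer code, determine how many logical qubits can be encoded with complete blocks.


Each code block uses 24 physical qubits for 1 logical qubit(s).
Number of complete blocks = floor(105 / 24) = 4
Logical qubits = 4 * 1
= 4

4


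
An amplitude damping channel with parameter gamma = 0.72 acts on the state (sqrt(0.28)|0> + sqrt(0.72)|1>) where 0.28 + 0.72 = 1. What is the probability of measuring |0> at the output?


For amplitude damping with parameter gamma on state sqrt(a)|0> + sqrt(b)|1>:
alpha^2 = 0.28, beta^2 = 0.72
P(|0>) = alpha^2 + gamma * beta^2
= 0.28 + 0.72 * 0.72
= 0.28 + 0.5184
= 0.7984

0.7984


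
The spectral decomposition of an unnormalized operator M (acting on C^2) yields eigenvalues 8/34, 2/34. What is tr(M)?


tr(M) = sum of eigenvalues
= 8/34 + 2/34
= 10/34
= 0.2941

0.2941


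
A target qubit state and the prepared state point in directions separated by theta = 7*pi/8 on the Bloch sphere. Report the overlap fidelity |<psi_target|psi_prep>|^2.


For states separated by angle theta on Bloch sphere:
F = cos^2(theta/2)
theta = 7*pi/8 = 2.7489
theta/2 = 1.3744
cos(theta/2) = 0.1951
F = 0.0381

0.0381


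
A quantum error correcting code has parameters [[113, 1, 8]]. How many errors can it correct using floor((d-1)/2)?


Code parameters: [[113, 1, 8]], distance d = 8.
Number of correctable errors = floor((d-1)/2)
= floor((8 - 1)/2)
= floor(7/2)
= 3

3


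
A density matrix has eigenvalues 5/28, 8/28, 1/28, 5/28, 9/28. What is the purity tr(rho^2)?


tr(rho^2) = sum of eigenvalues squared
= (5/28)^2 + (8/28)^2 + (1/28)^2 + (5/28)^2 + (9/28)^2
= (25 + 64 + 1 + 25 + 81) / 784
= 196/784
= 0.2500

0.2500


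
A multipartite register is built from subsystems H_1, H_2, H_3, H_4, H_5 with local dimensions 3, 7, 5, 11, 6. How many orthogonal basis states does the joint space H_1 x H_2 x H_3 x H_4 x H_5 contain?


dim(H_1 x H_2 x H_3 x H_4 x H_5) = 3 * 7 * 5 * 11 * 6
= 21 * 5 * 11 * 6
= 105 * 11 * 6
= 1155 * 6
= 6930

6930


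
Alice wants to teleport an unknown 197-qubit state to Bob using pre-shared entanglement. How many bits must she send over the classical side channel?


Quantum teleportation requires 2 classical bits per qubit teleported.
197 qubit(s) -> 2 * 197 = 394 classical bits

394


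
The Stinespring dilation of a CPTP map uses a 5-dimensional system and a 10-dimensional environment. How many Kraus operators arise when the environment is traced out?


Tracing out the environment in an orthonormal basis {|i>_E} gives Kraus operators K_i = <i|_E U |0>_E.
Number of Kraus operators = dim(H_env) = d_env
= 10

10


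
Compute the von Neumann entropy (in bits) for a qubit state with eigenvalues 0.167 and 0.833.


S = -p*log2(p) - (1-p)*log2(1-p)
p = 0.1670, 1-p = 0.8330
= -0.1670 * log2(0.1670) - 0.8330 * log2(0.8330)
= -(-0.4312) - (-0.2196)
= 0.6508

0.6508


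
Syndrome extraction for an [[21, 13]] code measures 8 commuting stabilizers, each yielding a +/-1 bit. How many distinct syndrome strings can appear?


Each stabilizer generator gives a binary (+1 or -1) measurement outcome.
With 8 independent generators:
Total syndromes = 2^8
= 256

256


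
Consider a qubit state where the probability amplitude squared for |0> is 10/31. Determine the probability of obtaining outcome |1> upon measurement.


|alpha|^2 = 10/31 = 0.3226
|beta|^2 = 1 - 10/31 = 21/31 = 0.6774
P(|1>) = |beta|^2 = 0.6774

0.6774


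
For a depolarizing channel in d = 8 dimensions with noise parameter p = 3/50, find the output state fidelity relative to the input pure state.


F = (1-p) + p/d
= (1 - 0.0600) + 0.0600/8
= 0.9400 + 0.0075
= 0.9475

0.9475


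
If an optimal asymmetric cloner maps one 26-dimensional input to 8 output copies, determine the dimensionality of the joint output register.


Output space = H^(tensor 8) where dim(H) = 26
dim = 26^8
= 676 (after 2 factors)
= 17576 (after 3 factors)
= 456976 (after 4 factors)
= 11881376 (after 5 factors)
= 308915776 (after 6 factors)
= 8031810176 (after 7 factors)
= 208827064576 (after 8 factors)
= 208827064576

208827064576


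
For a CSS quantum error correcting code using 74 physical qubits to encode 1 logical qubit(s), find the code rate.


Code rate R = k/n
= 1/74
= 0.0135

0.0135


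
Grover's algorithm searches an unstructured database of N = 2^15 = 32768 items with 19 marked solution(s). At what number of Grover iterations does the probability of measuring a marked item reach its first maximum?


After j Grover iterations the success probability is P(j) = sin^2((2j+1)*theta), where sin(theta) = sqrt(k/N).
N = 2^15 = 32768, k = 19
sin(theta) = sqrt(k/N) = 0.0240797422
theta = arcsin(sqrt(k/N)) = 0.02408206985 rad
P(j) reaches its first maximum when (2j+1)*theta is as close as possible to pi/2, i.e. j = round(pi/(4*theta) - 1/2).
pi/(4*theta) - 1/2 = 32.1134
(For comparison, the common estimate pi/4 * sqrt(N/k) = 32.6166; the exact maximiser is used here.)
Optimal iterations = 32

32


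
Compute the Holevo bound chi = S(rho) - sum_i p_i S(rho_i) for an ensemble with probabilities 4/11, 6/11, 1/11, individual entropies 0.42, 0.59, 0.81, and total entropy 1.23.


chi = S(rho) - sum_i p_i * S(rho_i)
Weighted entropy = 4/11 * 0.42 + 6/11 * 0.59 + 1/11 * 0.81
= 0.5482
chi = 1.23 - 0.5482
= 0.6818

0.6818


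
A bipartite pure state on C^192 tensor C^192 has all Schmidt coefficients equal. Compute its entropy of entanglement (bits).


For a maximally entangled state in d x d:
S = log2(d) = log2(192)
= 7.5850

7.5850


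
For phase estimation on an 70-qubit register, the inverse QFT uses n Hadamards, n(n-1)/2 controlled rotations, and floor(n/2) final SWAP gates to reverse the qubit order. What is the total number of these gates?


Hadamard gates: 70
Controlled rotations: n*(n-1)/2 = 70*69/2 = 2415
SWAP gates: floor(n/2) = floor(70/2) = 35
Total = 70 + 2415 + 35
= 2520

2520


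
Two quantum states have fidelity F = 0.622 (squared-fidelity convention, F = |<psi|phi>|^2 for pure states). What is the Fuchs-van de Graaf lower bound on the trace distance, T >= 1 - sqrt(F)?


Fuchs-van de Graaf (squared-fidelity convention): 1 - sqrt(F) <= T <= sqrt(1 - F).
Lower bound: T >= 1 - sqrt(F)
sqrt(F) = sqrt(0.622) = 0.7887
T >= 1 - 0.7887
T >= 0.2113

0.2113


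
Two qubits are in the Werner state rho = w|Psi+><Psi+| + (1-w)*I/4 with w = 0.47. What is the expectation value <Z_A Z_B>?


|Psi+> = (|01> + |10>)/sqrt(2)
For the pure Bell state, <Z_A Z_B> = -1 (Bell-state Pauli correlator).
The maximally-mixed part I/4 has tr(I/4 * P tensor P) = 0 for any traceless Pauli P.
So <Z_A Z_B>_rho = w * (-1) + (1 - w) * 0
= 0.47 * (-1)
= -0.4700

-0.4700


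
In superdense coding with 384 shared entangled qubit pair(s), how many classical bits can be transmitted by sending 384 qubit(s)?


Superdense coding allows 2 classical bits per shared entangled pair.
384 pair(s) -> 2 * 384 = 768 classical bits

768


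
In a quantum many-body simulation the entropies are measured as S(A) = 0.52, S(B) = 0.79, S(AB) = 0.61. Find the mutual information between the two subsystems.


I(A:B) = S(A) + S(B) - S(AB)
= 0.52 + 0.79 - 0.61
= 0.7000

0.7000


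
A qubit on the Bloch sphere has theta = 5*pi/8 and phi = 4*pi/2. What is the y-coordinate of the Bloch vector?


theta = 1.9635, phi = 6.2832
r_y = sin(theta)*sin(phi) = 0.9239 * 0.0000
r_y = 0.0000

0.0000


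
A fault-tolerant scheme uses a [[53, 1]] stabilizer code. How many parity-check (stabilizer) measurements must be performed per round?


For an [[n,k]] stabilizer code:
Number of stabilizer generators = n - k
= 53 - 1
= 52

52


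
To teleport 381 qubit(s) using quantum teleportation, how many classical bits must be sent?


Quantum teleportation requires 2 classical bits per qubit teleported.
381 qubit(s) -> 2 * 381 = 762 classical bits

762


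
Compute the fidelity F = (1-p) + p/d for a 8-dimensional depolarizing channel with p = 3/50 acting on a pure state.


F = (1-p) + p/d
= (1 - 0.0600) + 0.0600/8
= 0.9400 + 0.0075
= 0.9475

0.9475


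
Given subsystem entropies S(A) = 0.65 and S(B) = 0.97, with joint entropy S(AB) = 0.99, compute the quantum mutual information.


I(A:B) = S(A) + S(B) - S(AB)
= 0.65 + 0.97 - 0.99
= 0.6300

0.6300


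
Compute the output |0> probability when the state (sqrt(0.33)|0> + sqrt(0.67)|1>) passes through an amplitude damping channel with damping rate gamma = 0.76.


For amplitude damping with parameter gamma on state sqrt(a)|0> + sqrt(b)|1>:
alpha^2 = 0.33, beta^2 = 0.67
P(|0>) = alpha^2 + gamma * beta^2
= 0.33 + 0.76 * 0.67
= 0.33 + 0.5092
= 0.8392

0.8392


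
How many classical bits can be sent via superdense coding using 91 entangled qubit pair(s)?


Superdense coding allows 2 classical bits per shared entangled pair.
91 pair(s) -> 2 * 91 = 182 classical bits

182


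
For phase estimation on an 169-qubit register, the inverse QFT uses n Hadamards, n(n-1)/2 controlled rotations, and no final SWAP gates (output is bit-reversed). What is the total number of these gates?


Hadamard gates: 169
Controlled rotations: n*(n-1)/2 = 169*168/2 = 14196
SWAP gates: 0 (omitted)
Total = 169 + 14196
= 14365

14365


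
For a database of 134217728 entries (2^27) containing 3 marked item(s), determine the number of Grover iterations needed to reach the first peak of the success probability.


After j Grover iterations the success probability is P(j) = sin^2((2j+1)*theta), where sin(theta) = sqrt(k/N).
N = 2^27 = 134217728, k = 3
sin(theta) = sqrt(k/N) = 0.0001495049892
theta = arcsin(sqrt(k/N)) = 0.0001495049897 rad
P(j) reaches its first maximum when (2j+1)*theta is as close as possible to pi/2, i.e. j = round(pi/(4*theta) - 1/2).
pi/(4*theta) - 1/2 = 5252.8241
(For comparison, the common estimate pi/4 * sqrt(N/k) = 5253.3241; the exact maximiser is used here.)
Optimal iterations = 5253

5253


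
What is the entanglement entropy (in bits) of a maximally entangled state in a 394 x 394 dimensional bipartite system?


For a maximally entangled state in d x d:
S = log2(d) = log2(394)
= 8.6221

8.6221


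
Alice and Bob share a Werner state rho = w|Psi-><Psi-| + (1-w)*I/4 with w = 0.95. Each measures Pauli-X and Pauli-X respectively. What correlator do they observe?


|Psi-> = (|01> - |10>)/sqrt(2)
For the pure Bell state, <X_A X_B> = -1 (Bell-state Pauli correlator).
The maximally-mixed part I/4 has tr(I/4 * P tensor P) = 0 for any traceless Pauli P.
So <X_A X_B>_rho = w * (-1) + (1 - w) * 0
= 0.95 * (-1)
= -0.9500

-0.9500


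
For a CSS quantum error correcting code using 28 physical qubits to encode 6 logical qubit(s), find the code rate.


Code rate R = k/n
= 6/28
= 0.2143

0.2143


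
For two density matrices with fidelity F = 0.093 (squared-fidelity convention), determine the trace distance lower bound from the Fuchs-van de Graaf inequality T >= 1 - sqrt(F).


Fuchs-van de Graaf (squared-fidelity convention): 1 - sqrt(F) <= T <= sqrt(1 - F).
Lower bound: T >= 1 - sqrt(F)
sqrt(F) = sqrt(0.093) = 0.3050
T >= 1 - 0.3050
T >= 0.6950

0.6950


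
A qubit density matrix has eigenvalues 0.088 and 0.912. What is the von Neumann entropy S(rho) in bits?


S = -p*log2(p) - (1-p)*log2(1-p)
p = 0.0880, 1-p = 0.9120
= -0.0880 * log2(0.0880) - 0.9120 * log2(0.9120)
= -(-0.3086) - (-0.1212)
= 0.4298

0.4298


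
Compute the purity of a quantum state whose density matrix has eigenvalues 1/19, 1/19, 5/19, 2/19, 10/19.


tr(rho^2) = sum of eigenvalues squared
= (1/19)^2 + (1/19)^2 + (5/19)^2 + (2/19)^2 + (10/19)^2
= (1 + 1 + 25 + 4 + 100) / 361
= 131/361
= 0.3629

0.3629


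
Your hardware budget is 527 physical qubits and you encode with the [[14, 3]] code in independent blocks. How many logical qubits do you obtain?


Each code block uses 14 physical qubits for 3 logical qubit(s).
Number of complete blocks = floor(527 / 14) = 37
Logical qubits = 37 * 3
= 111

111


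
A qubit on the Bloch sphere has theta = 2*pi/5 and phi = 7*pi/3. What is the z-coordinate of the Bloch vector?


theta = 1.2566, phi = 7.3304
r_z = cos(theta) = 0.3090

0.3090


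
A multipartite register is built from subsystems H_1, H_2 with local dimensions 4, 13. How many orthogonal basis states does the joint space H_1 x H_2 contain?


dim(H_1 x H_2) = 4 * 13
= 52

52


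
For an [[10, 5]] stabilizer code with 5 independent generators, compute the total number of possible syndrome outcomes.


Each stabilizer generator gives a binary (+1 or -1) measurement outcome.
With 5 independent generators:
Total syndromes = 2^5
= 32

32


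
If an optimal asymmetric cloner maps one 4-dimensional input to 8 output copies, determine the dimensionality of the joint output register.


Output space = H^(tensor 8) where dim(H) = 4
dim = 4^8
= 16 (after 2 factors)
= 64 (after 3 factors)
= 256 (after 4 factors)
= 1024 (after 5 factors)
= 4096 (after 6 factors)
= 16384 (after 7 factors)
= 65536 (after 8 factors)
= 65536

65536


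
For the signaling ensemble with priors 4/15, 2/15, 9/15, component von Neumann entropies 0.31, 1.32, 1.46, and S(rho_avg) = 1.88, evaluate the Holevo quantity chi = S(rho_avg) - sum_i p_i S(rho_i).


chi = S(rho) - sum_i p_i * S(rho_i)
Weighted entropy = 4/15 * 0.31 + 2/15 * 1.32 + 9/15 * 1.46
= 1.1347
chi = 1.88 - 1.1347
= 0.7453

0.7453


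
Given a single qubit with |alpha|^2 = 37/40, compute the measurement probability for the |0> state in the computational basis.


|alpha|^2 = 37/40 = 0.9250
|beta|^2 = 1 - 37/40 = 3/40 = 0.0750
P(|0>) = |alpha|^2 = 0.9250

0.9250


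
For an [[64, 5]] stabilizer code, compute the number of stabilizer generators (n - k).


For an [[n,k]] stabilizer code:
Number of stabilizer generators = n - k
= 64 - 5
= 59

59


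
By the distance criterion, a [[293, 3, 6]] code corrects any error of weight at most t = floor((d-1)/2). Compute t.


Code parameters: [[293, 3, 6]], distance d = 6.
Number of correctable errors = floor((d-1)/2)
= floor((6 - 1)/2)
= floor(5/2)
= 2

2


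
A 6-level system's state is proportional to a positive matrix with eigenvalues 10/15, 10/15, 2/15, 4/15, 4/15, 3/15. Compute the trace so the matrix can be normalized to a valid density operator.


tr(M) = sum of eigenvalues
= 10/15 + 10/15 + 2/15 + 4/15 + 4/15 + 3/15
= 33/15
= 2.2000

2.2000


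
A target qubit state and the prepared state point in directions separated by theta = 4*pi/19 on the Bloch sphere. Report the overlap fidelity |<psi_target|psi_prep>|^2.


For states separated by angle theta on Bloch sphere:
F = cos^2(theta/2)
theta = 4*pi/19 = 0.6614
theta/2 = 0.3307
cos(theta/2) = 0.9458
F = 0.8946

0.8946


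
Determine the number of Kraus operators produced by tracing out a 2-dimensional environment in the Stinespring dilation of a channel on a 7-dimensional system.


Tracing out the environment in an orthonormal basis {|i>_E} gives Kraus operators K_i = <i|_E U |0>_E.
Number of Kraus operators = dim(H_env) = d_env
= 2

2


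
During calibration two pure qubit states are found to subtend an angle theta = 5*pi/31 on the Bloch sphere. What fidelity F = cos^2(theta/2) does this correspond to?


For states separated by angle theta on Bloch sphere:
F = cos^2(theta/2)
theta = 5*pi/31 = 0.5067
theta/2 = 0.2534
cos(theta/2) = 0.9681
F = 0.9372

0.9372


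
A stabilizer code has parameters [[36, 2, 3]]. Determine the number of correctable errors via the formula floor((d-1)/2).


Code parameters: [[36, 2, 3]], distance d = 3.
Number of correctable errors = floor((d-1)/2)
= floor((3 - 1)/2)
= floor(2/2)
= 1

1


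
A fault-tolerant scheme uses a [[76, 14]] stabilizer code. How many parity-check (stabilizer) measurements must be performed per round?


For an [[n,k]] stabilizer code:
Number of stabilizer generators = n - k
= 76 - 14
= 62

62


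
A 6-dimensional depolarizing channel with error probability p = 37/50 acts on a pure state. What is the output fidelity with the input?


F = (1-p) + p/d
= (1 - 0.7400) + 0.7400/6
= 0.2600 + 0.1233
= 0.3833

0.3833


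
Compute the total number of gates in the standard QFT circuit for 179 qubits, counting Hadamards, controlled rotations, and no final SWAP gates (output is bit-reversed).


Hadamard gates: 179
Controlled rotations: n*(n-1)/2 = 179*178/2 = 15931
SWAP gates: 0 (omitted)
Total = 179 + 15931
= 16110

16110


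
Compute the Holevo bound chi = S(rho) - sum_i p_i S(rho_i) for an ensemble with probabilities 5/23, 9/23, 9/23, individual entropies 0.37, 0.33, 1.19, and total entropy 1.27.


chi = S(rho) - sum_i p_i * S(rho_i)
Weighted entropy = 5/23 * 0.37 + 9/23 * 0.33 + 9/23 * 1.19
= 0.6752
chi = 1.27 - 0.6752
= 0.5948

0.5948


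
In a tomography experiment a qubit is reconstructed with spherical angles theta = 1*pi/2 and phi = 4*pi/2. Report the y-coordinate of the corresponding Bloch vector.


theta = 1.5708, phi = 6.2832
r_y = sin(theta)*sin(phi) = 1.0000 * 0.0000
r_y = 0.0000

0.0000


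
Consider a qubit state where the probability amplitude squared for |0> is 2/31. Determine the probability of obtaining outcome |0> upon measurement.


|alpha|^2 = 2/31 = 0.0645
|beta|^2 = 1 - 2/31 = 29/31 = 0.9355
P(|0>) = |alpha|^2 = 0.0645

0.0645


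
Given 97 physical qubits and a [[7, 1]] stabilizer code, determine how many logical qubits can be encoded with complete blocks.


Each code block uses 7 physical qubits for 1 logical qubit(s).
Number of complete blocks = floor(97 / 7) = 13
Logical qubits = 13 * 1
= 13

13


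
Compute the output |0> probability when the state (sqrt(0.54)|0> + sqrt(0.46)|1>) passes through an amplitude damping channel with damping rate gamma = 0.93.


For amplitude damping with parameter gamma on state sqrt(a)|0> + sqrt(b)|1>:
alpha^2 = 0.54, beta^2 = 0.46
P(|0>) = alpha^2 + gamma * beta^2
= 0.54 + 0.93 * 0.46
= 0.54 + 0.4278
= 0.9678

0.9678


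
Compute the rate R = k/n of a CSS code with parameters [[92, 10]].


Code rate R = k/n
= 10/92
= 0.1087

0.1087


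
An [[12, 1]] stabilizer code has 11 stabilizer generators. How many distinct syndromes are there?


Each stabilizer generator gives a binary (+1 or -1) measurement outcome.
With 11 independent generators:
Total syndromes = 2^11
= 2048

2048


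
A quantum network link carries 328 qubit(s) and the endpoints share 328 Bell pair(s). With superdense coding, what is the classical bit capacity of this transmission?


Superdense coding allows 2 classical bits per shared entangled pair.
328 pair(s) -> 2 * 328 = 656 classical bits

656


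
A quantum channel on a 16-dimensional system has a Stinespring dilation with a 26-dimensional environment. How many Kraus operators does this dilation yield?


Tracing out the environment in an orthonormal basis {|i>_E} gives Kraus operators K_i = <i|_E U |0>_E.
Number of Kraus operators = dim(H_env) = d_env
= 26

26


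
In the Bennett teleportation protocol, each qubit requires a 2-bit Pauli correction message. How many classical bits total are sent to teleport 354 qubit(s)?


Quantum teleportation requires 2 classical bits per qubit teleported.
354 qubit(s) -> 2 * 354 = 708 classical bits

708


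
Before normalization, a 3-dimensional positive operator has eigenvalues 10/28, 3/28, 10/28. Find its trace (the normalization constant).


tr(M) = sum of eigenvalues
= 10/28 + 3/28 + 10/28
= 23/28
= 0.8214

0.8214


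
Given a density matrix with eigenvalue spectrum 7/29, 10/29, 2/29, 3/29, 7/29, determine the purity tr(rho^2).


tr(rho^2) = sum of eigenvalues squared
= (7/29)^2 + (10/29)^2 + (2/29)^2 + (3/29)^2 + (7/29)^2
= (49 + 100 + 4 + 9 + 49) / 841
= 211/841
= 0.2509

0.2509


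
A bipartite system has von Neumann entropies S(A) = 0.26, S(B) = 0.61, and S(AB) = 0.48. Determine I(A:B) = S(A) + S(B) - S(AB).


I(A:B) = S(A) + S(B) - S(AB)
= 0.26 + 0.61 - 0.48
= 0.3900

0.3900


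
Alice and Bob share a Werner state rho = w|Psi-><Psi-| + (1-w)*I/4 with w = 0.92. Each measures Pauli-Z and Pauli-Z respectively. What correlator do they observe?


|Psi-> = (|01> - |10>)/sqrt(2)
For the pure Bell state, <Z_A Z_B> = -1 (Bell-state Pauli correlator).
The maximally-mixed part I/4 has tr(I/4 * P tensor P) = 0 for any traceless Pauli P.
So <Z_A Z_B>_rho = w * (-1) + (1 - w) * 0
= 0.92 * (-1)
= -0.9200

-0.9200


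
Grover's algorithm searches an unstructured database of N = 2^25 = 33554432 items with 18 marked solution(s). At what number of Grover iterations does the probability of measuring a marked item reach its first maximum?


After j Grover iterations the success probability is P(j) = sin^2((2j+1)*theta), where sin(theta) = sqrt(k/N).
N = 2^25 = 33554432, k = 18
sin(theta) = sqrt(k/N) = 0.000732421875
theta = arcsin(sqrt(k/N)) = 0.0007324219405 rad
P(j) reaches its first maximum when (2j+1)*theta is as close as possible to pi/2, i.e. j = round(pi/(4*theta) - 1/2).
pi/(4*theta) - 1/2 = 1071.8302
(For comparison, the common estimate pi/4 * sqrt(N/k) = 1072.3303; the exact maximiser is used here.)
Optimal iterations = 1072

1072


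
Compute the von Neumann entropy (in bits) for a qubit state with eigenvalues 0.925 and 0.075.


S = -p*log2(p) - (1-p)*log2(1-p)
p = 0.9250, 1-p = 0.0750
= -0.9250 * log2(0.9250) - 0.0750 * log2(0.0750)
= -(-0.1040) - (-0.2803)
= 0.3843

0.3843


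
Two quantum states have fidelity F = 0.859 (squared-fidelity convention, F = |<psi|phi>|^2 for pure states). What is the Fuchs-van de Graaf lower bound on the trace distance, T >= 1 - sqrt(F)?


Fuchs-van de Graaf (squared-fidelity convention): 1 - sqrt(F) <= T <= sqrt(1 - F).
Lower bound: T >= 1 - sqrt(F)
sqrt(F) = sqrt(0.859) = 0.9268
T >= 1 - 0.9268
T >= 0.0732

0.0732


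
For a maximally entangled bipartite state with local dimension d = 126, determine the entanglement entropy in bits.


For a maximally entangled state in d x d:
S = log2(d) = log2(126)
= 6.9773

6.9773


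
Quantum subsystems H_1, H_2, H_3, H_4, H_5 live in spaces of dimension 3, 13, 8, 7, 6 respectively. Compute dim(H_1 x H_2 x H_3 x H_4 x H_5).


dim(H_1 x H_2 x H_3 x H_4 x H_5) = 3 * 13 * 8 * 7 * 6
= 39 * 8 * 7 * 6
= 312 * 7 * 6
= 2184 * 6
= 13104

13104


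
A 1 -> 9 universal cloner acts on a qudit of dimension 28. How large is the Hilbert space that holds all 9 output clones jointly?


Output space = H^(tensor 9) where dim(H) = 28
dim = 28^9
= 784 (after 2 factors)
= 21952 (after 3 factors)
= 614656 (after 4 factors)
= 17210368 (after 5 factors)
= 481890304 (after 6 factors)
= 13492928512 (after 7 factors)
= 377801998336 (after 8 factors)
= 10578455953408 (after 9 factors)
= 10578455953408

10578455953408


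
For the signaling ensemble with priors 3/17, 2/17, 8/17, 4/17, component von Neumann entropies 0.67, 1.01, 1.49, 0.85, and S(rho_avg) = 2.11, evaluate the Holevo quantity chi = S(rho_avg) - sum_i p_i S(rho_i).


chi = S(rho) - sum_i p_i * S(rho_i)
Weighted entropy = 3/17 * 0.67 + 2/17 * 1.01 + 8/17 * 1.49 + 4/17 * 0.85
= 1.1382
chi = 2.11 - 1.1382
= 0.9718

0.9718


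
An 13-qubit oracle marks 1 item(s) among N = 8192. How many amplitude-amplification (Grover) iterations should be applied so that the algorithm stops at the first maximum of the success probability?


After j Grover iterations the success probability is P(j) = sin^2((2j+1)*theta), where sin(theta) = sqrt(k/N).
N = 2^13 = 8192, k = 1
sin(theta) = sqrt(k/N) = 0.01104854346
theta = arcsin(sqrt(k/N)) = 0.01104876825 rad
P(j) reaches its first maximum when (2j+1)*theta is as close as possible to pi/2, i.e. j = round(pi/(4*theta) - 1/2).
pi/(4*theta) - 1/2 = 70.5847
(For comparison, the common estimate pi/4 * sqrt(N/k) = 71.0861; the exact maximiser is used here.)
Optimal iterations = 71

71


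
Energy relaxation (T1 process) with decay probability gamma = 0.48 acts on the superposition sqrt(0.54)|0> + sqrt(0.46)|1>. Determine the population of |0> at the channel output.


For amplitude damping with parameter gamma on state sqrt(a)|0> + sqrt(b)|1>:
alpha^2 = 0.54, beta^2 = 0.46
P(|0>) = alpha^2 + gamma * beta^2
= 0.54 + 0.48 * 0.46
= 0.54 + 0.2208
= 0.7608

0.7608


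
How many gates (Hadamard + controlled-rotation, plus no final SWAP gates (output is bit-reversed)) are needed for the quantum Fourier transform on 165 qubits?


Hadamard gates: 165
Controlled rotations: n*(n-1)/2 = 165*164/2 = 13530
SWAP gates: 0 (omitted)
Total = 165 + 13530
= 13695

13695


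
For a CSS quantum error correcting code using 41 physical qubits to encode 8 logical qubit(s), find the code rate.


Code rate R = k/n
= 8/41
= 0.1951

0.1951


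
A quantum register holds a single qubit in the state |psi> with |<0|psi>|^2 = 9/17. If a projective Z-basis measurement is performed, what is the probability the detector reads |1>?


|alpha|^2 = 9/17 = 0.5294
|beta|^2 = 1 - 9/17 = 8/17 = 0.4706
P(|1>) = |beta|^2 = 0.4706

0.4706


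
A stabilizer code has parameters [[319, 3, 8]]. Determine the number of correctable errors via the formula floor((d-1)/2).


Code parameters: [[319, 3, 8]], distance d = 8.
Number of correctable errors = floor((d-1)/2)
= floor((8 - 1)/2)
= floor(7/2)
= 3

3


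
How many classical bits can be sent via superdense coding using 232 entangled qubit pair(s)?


Superdense coding allows 2 classical bits per shared entangled pair.
232 pair(s) -> 2 * 232 = 464 classical bits

464


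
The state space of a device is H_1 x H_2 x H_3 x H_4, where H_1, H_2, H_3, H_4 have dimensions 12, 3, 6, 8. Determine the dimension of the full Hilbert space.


dim(H_1 x H_2 x H_3 x H_4) = 12 * 3 * 6 * 8
= 36 * 6 * 8
= 216 * 8
= 1728

1728


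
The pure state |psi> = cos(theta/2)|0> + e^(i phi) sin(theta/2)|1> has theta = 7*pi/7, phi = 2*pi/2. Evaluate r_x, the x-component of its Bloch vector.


theta = 3.1416, phi = 3.1416
r_x = sin(theta)*cos(phi) = 0.0000 * -1.0000
r_x = 0.0000

0.0000


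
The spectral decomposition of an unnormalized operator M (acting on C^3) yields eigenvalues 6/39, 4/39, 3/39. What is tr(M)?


tr(M) = sum of eigenvalues
= 6/39 + 4/39 + 3/39
= 13/39
= 0.3333

0.3333


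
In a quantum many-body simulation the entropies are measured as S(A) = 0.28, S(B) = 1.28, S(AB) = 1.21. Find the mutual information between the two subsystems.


I(A:B) = S(A) + S(B) - S(AB)
= 0.28 + 1.28 - 1.21
= 0.3500

0.3500


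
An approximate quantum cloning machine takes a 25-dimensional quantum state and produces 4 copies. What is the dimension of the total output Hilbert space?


Output space = H^(tensor 4) where dim(H) = 25
dim = 25^4
= 625 (after 2 factors)
= 15625 (after 3 factors)
= 390625 (after 4 factors)
= 390625

390625


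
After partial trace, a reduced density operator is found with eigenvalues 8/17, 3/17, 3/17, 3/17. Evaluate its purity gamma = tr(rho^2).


tr(rho^2) = sum of eigenvalues squared
= (8/17)^2 + (3/17)^2 + (3/17)^2 + (3/17)^2
= (64 + 9 + 9 + 9) / 289
= 91/289
= 0.3149

0.3149


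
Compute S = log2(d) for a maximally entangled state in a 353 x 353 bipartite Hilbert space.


For a maximally entangled state in d x d:
S = log2(d) = log2(353)
= 8.4635

8.4635


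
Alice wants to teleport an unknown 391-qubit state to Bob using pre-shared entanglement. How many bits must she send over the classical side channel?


Quantum teleportation requires 2 classical bits per qubit teleported.
391 qubit(s) -> 2 * 391 = 782 classical bits

782


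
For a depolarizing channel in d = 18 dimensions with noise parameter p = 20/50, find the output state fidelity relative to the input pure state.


F = (1-p) + p/d
= (1 - 0.4000) + 0.4000/18
= 0.6000 + 0.0222
= 0.6222

0.6222


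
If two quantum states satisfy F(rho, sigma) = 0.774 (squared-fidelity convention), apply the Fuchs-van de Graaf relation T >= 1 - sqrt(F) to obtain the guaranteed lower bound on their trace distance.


Fuchs-van de Graaf (squared-fidelity convention): 1 - sqrt(F) <= T <= sqrt(1 - F).
Lower bound: T >= 1 - sqrt(F)
sqrt(F) = sqrt(0.774) = 0.8798
T >= 1 - 0.8798
T >= 0.1202

0.1202


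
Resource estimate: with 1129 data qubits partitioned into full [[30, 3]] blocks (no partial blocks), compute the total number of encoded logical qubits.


Each code block uses 30 physical qubits for 3 logical qubit(s).
Number of complete blocks = floor(1129 / 30) = 37
Logical qubits = 37 * 3
= 111

111


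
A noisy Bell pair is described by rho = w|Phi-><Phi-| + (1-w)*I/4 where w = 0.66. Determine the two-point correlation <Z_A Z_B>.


|Phi-> = (|00> - |11>)/sqrt(2)
For the pure Bell state, <Z_A Z_B> = +1 (Bell-state Pauli correlator).
The maximally-mixed part I/4 has tr(I/4 * P tensor P) = 0 for any traceless Pauli P.
So <Z_A Z_B>_rho = w * (+1) + (1 - w) * 0
= 0.66 * (+1)
= 0.6600

0.6600


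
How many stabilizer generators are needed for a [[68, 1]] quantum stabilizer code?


For an [[n,k]] stabilizer code:
Number of stabilizer generators = n - k
= 68 - 1
= 67

67


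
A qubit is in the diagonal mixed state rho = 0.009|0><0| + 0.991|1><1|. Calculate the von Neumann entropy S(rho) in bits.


S = -p*log2(p) - (1-p)*log2(1-p)
p = 0.0090, 1-p = 0.9910
= -0.0090 * log2(0.0090) - 0.9910 * log2(0.9910)
= -(-0.0612) - (-0.0129)
= 0.0741

0.0741


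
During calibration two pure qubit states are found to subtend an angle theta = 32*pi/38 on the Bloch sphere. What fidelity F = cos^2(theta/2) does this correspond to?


For states separated by angle theta on Bloch sphere:
F = cos^2(theta/2)
theta = 32*pi/38 = 2.6456
theta/2 = 1.3228
cos(theta/2) = 0.2455
F = 0.0603

0.0603


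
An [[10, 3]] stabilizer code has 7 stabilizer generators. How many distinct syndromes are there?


Each stabilizer generator gives a binary (+1 or -1) measurement outcome.
With 7 independent generators:
Total syndromes = 2^7
= 128

128


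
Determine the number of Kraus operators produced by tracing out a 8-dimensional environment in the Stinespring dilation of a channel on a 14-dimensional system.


Tracing out the environment in an orthonormal basis {|i>_E} gives Kraus operators K_i = <i|_E U |0>_E.
Number of Kraus operators = dim(H_env) = d_env
= 8

8


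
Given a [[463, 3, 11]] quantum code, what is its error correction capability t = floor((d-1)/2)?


Code parameters: [[463, 3, 11]], distance d = 11.
Number of correctable errors = floor((d-1)/2)
= floor((11 - 1)/2)
= floor(10/2)
= 5

5


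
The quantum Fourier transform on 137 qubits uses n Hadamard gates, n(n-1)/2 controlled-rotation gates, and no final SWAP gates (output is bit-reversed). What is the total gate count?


Hadamard gates: 137
Controlled rotations: n*(n-1)/2 = 137*136/2 = 9316
SWAP gates: 0 (omitted)
Total = 137 + 9316
= 9453

9453


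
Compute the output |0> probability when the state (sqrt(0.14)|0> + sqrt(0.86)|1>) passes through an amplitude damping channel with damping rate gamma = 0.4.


For amplitude damping with parameter gamma on state sqrt(a)|0> + sqrt(b)|1>:
alpha^2 = 0.14, beta^2 = 0.86
P(|0>) = alpha^2 + gamma * beta^2
= 0.14 + 0.4 * 0.86
= 0.14 + 0.3440
= 0.4840

0.4840


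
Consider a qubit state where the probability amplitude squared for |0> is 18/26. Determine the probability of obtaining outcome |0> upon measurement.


|alpha|^2 = 18/26 = 0.6923
|beta|^2 = 1 - 18/26 = 8/26 = 0.3077
P(|0>) = |alpha|^2 = 0.6923

0.6923


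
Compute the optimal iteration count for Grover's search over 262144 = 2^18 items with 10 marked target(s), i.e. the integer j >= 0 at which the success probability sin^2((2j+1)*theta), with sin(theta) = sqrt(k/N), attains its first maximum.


After j Grover iterations the success probability is P(j) = sin^2((2j+1)*theta), where sin(theta) = sqrt(k/N).
N = 2^18 = 262144, k = 10
sin(theta) = sqrt(k/N) = 0.006176323555
theta = arcsin(sqrt(k/N)) = 0.006176362824 rad
P(j) reaches its first maximum when (2j+1)*theta is as close as possible to pi/2, i.e. j = round(pi/(4*theta) - 1/2).
pi/(4*theta) - 1/2 = 126.6619
(For comparison, the common estimate pi/4 * sqrt(N/k) = 127.1627; the exact maximiser is used here.)
Optimal iterations = 127

127


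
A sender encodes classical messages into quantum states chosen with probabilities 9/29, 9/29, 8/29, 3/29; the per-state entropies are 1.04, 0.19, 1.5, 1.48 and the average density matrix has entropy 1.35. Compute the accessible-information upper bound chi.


chi = S(rho) - sum_i p_i * S(rho_i)
Weighted entropy = 9/29 * 1.04 + 9/29 * 0.19 + 8/29 * 1.5 + 3/29 * 1.48
= 0.9486
chi = 1.35 - 0.9486
= 0.4014

0.4014


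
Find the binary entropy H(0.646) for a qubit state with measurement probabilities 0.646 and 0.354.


S = -p*log2(p) - (1-p)*log2(1-p)
p = 0.6460, 1-p = 0.3540
= -0.6460 * log2(0.6460) - 0.3540 * log2(0.3540)
= -(-0.4072) - (-0.5304)
= 0.9376

0.9376


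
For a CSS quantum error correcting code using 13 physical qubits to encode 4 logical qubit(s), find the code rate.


Code rate R = k/n
= 4/13
= 0.3077

0.3077


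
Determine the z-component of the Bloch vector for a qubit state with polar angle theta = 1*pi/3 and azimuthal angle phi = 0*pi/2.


theta = 1.0472, phi = 0.0000
r_z = cos(theta) = 0.5000

0.5000


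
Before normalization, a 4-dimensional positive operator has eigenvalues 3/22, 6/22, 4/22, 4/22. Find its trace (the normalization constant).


tr(M) = sum of eigenvalues
= 3/22 + 6/22 + 4/22 + 4/22
= 17/22
= 0.7727

0.7727


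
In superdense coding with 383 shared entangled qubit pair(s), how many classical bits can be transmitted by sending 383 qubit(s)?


Superdense coding allows 2 classical bits per shared entangled pair.
383 pair(s) -> 2 * 383 = 766 classical bits

766


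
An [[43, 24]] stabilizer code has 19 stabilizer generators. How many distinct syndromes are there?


Each stabilizer generator gives a binary (+1 or -1) measurement outcome.
With 19 independent generators:
Total syndromes = 2^19
= 524288

524288


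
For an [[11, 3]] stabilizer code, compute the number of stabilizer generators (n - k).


For an [[n,k]] stabilizer code:
Number of stabilizer generators = n - k
= 11 - 3
= 8

8


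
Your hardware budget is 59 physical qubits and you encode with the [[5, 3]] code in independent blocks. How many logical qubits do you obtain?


Each code block uses 5 physical qubits for 3 logical qubit(s).
Number of complete blocks = floor(59 / 5) = 11
Logical qubits = 11 * 3
= 33

33


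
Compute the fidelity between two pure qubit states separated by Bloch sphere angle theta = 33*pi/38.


For states separated by angle theta on Bloch sphere:
F = cos^2(theta/2)
theta = 33*pi/38 = 2.7282
theta/2 = 1.3641
cos(theta/2) = 0.2052
F = 0.0421

0.0421


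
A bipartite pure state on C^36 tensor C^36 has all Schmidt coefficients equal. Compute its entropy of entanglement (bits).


For a maximally entangled state in d x d:
S = log2(d) = log2(36)
= 5.1699

5.1699


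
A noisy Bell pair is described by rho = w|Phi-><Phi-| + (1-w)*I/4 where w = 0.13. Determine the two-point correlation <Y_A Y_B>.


|Phi-> = (|00> - |11>)/sqrt(2)
For the pure Bell state, <Y_A Y_B> = +1 (Bell-state Pauli correlator).
The maximally-mixed part I/4 has tr(I/4 * P tensor P) = 0 for any traceless Pauli P.
So <Y_A Y_B>_rho = w * (+1) + (1 - w) * 0
= 0.13 * (+1)
= 0.1300

0.1300


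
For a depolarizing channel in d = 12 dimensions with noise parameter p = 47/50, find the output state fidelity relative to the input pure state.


F = (1-p) + p/d
= (1 - 0.9400) + 0.9400/12
= 0.0600 + 0.0783
= 0.1383

0.1383


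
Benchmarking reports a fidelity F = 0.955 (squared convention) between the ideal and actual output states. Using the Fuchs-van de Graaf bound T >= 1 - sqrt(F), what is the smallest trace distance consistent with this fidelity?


Fuchs-van de Graaf (squared-fidelity convention): 1 - sqrt(F) <= T <= sqrt(1 - F).
Lower bound: T >= 1 - sqrt(F)
sqrt(F) = sqrt(0.955) = 0.9772
T >= 1 - 0.9772
T >= 0.0228

0.0228


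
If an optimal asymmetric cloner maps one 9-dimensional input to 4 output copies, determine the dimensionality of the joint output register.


Output space = H^(tensor 4) where dim(H) = 9
dim = 9^4
= 81 (after 2 factors)
= 729 (after 3 factors)
= 6561 (after 4 factors)
= 6561

6561


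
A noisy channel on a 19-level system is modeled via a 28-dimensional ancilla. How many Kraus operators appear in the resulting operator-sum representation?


Tracing out the environment in an orthonormal basis {|i>_E} gives Kraus operators K_i = <i|_E U |0>_E.
Number of Kraus operators = dim(H_env) = d_env
= 28

28


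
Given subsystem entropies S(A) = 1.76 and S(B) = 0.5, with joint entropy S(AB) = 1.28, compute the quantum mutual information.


I(A:B) = S(A) + S(B) - S(AB)
= 1.76 + 0.5 - 1.28
= 0.9800

0.9800


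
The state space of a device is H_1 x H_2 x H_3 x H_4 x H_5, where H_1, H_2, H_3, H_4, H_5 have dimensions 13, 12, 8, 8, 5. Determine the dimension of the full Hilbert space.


dim(H_1 x H_2 x H_3 x H_4 x H_5) = 13 * 12 * 8 * 8 * 5
= 156 * 8 * 8 * 5
= 1248 * 8 * 5
= 9984 * 5
= 49920

49920


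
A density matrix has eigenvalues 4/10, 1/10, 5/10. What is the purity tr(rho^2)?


tr(rho^2) = sum of eigenvalues squared
= (4/10)^2 + (1/10)^2 + (5/10)^2
= (16 + 1 + 25) / 100
= 42/100
= 0.4200

0.4200


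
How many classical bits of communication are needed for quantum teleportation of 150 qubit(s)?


Quantum teleportation requires 2 classical bits per qubit teleported.
150 qubit(s) -> 2 * 150 = 300 classical bits

300


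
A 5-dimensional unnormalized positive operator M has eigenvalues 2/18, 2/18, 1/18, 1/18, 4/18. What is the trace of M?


tr(M) = sum of eigenvalues
= 2/18 + 2/18 + 1/18 + 1/18 + 4/18
= 10/18
= 0.5556

0.5556


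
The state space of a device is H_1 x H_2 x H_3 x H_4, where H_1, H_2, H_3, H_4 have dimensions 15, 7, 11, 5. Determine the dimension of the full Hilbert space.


dim(H_1 x H_2 x H_3 x H_4) = 15 * 7 * 11 * 5
= 105 * 11 * 5
= 1155 * 5
= 5775

5775


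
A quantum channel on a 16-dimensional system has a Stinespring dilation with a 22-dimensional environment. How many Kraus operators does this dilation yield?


Tracing out the environment in an orthonormal basis {|i>_E} gives Kraus operators K_i = <i|_E U |0>_E.
Number of Kraus operators = dim(H_env) = d_env
= 22

22


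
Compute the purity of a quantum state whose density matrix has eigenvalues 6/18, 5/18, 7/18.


tr(rho^2) = sum of eigenvalues squared
= (6/18)^2 + (5/18)^2 + (7/18)^2
= (36 + 25 + 49) / 324
= 110/324
= 0.3395

0.3395


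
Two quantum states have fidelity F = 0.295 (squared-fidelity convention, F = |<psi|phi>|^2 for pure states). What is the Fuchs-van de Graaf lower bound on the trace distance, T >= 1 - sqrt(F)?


Fuchs-van de Graaf (squared-fidelity convention): 1 - sqrt(F) <= T <= sqrt(1 - F).
Lower bound: T >= 1 - sqrt(F)
sqrt(F) = sqrt(0.295) = 0.5431
T >= 1 - 0.5431
T >= 0.4569

0.4569


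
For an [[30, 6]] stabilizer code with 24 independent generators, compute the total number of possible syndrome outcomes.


Each stabilizer generator gives a binary (+1 or -1) measurement outcome.
With 24 independent generators:
Total syndromes = 2^24
= 16777216

16777216


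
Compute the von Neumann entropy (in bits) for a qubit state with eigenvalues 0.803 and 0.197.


S = -p*log2(p) - (1-p)*log2(1-p)
p = 0.8030, 1-p = 0.1970
= -0.8030 * log2(0.8030) - 0.1970 * log2(0.1970)
= -(-0.2542) - (-0.4617)
= 0.7159

0.7159


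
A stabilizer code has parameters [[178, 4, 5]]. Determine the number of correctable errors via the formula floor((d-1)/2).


Code parameters: [[178, 4, 5]], distance d = 5.
Number of correctable errors = floor((d-1)/2)
= floor((5 - 1)/2)
= floor(4/2)
= 2

2


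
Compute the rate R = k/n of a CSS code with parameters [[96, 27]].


Code rate R = k/n
= 27/96
= 0.2812

0.2812


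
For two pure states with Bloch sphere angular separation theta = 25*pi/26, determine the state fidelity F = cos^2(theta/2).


For states separated by angle theta on Bloch sphere:
F = cos^2(theta/2)
theta = 25*pi/26 = 3.0208
theta/2 = 1.5104
cos(theta/2) = 0.0604
F = 0.0036

0.0036
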